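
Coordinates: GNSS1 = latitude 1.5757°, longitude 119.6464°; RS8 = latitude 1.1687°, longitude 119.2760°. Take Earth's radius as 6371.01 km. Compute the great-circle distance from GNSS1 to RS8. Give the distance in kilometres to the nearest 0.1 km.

Δφ = -0.4070°,  Δλ = -0.3704°
a = sin²(Δφ/2) + cos φ₁ cos φ₂ sin²(Δλ/2) = 0.000023
c = 2·arcsin(√a) = 0.009604 rad = 0.5502°
d = R·c = 6371.01 × 0.009604 = 61.2 km

61.2 km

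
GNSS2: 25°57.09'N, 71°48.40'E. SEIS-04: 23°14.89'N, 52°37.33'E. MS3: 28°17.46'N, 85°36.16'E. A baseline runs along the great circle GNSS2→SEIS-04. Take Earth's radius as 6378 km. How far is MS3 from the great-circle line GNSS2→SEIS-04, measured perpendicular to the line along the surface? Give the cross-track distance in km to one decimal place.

GNSS2: φ = +25.95150°, λ = +71.80667°
SEIS-04: φ = +23.24817°, λ = +52.62217°
MS3: φ = +28.29100°, λ = +85.60267°
δ₁₃ = central angle GNSS2→MS3 = 0.218033 rad  (haversine)
θ₁₃ = bearing GNSS2→MS3 = 76.107°,  θ₁₂ = bearing GNSS2→SEIS-04 = 265.298°
dₓₜ = R·arcsin(sin δ₁₃ · sin(θ₁₃ − θ₁₂)) = 6378·arcsin(0.21631·sin(-189.191°)) = 220.394 km
|dₓₜ| = 220.394 km

220.4 km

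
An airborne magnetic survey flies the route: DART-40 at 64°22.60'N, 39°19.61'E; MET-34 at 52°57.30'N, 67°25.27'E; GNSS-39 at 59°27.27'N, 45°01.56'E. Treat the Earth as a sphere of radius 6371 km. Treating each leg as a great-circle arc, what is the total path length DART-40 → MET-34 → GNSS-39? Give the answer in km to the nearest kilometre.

3585 km

DART-40: φ = +64.37667°, λ = +39.32683°
MET-34: φ = +52.95500°, λ = +67.42117°
GNSS-39: φ = +59.45450°, λ = +45.02600°
DART-40→MET-34: c = 0.319160 rad, d = 2033.37 km
MET-34→GNSS-39: c = 0.243581 rad, d = 1551.85 km
Total = 2033.37 + 1551.85 = 3585.22 km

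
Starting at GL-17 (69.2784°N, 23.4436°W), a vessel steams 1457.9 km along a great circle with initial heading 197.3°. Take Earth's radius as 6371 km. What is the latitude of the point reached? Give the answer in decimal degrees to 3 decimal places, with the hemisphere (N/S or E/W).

56.543°N

δ = d/R = 1457.9/6371 = 0.228834 rad
φ₂ = arcsin(sin φ₁ cos δ + cos φ₁ sin δ cos θ)
   = arcsin(0.93531·0.97393 + 0.35383·0.22684·-0.95476) = 56.54269°
λ₂ = λ₁ + atan2(sin θ sin δ cos φ₁, cos δ − sin φ₁ sin φ₂) = -30.47173°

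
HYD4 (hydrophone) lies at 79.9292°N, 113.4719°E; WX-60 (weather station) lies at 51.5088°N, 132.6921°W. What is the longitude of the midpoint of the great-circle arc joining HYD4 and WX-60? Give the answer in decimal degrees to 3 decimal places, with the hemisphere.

148.859°W

Bx = cos φ₂ cos Δλ = -0.251522,  By = cos φ₂ sin Δλ = 0.569308
φₘ = atan2(sin φ₁ + sin φ₂, √((cos φ₁ + Bx)² + By²)) = 71.99366°
λₘ = λ₁ + atan2(By, cos φ₁ + Bx) = -148.85936°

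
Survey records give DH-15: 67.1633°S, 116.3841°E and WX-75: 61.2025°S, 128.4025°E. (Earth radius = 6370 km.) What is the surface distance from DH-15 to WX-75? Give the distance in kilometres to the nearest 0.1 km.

879.0 km

Δφ = 5.9608°,  Δλ = 12.0184°
a = sin²(Δφ/2) + cos φ₁ cos φ₂ sin²(Δλ/2) = 0.004752
c = 2·arcsin(√a) = 0.137984 rad = 7.9059°
d = R·c = 6370 × 0.137984 = 879.0 km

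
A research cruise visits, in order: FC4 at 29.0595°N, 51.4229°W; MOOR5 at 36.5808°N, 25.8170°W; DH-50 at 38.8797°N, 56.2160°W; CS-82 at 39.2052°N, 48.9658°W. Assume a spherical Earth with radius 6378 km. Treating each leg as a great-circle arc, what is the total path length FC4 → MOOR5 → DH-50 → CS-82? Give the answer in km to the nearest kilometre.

5832 km

FC4→MOOR5: c = 0.396396 rad, d = 2528.22 km
MOOR5→DH-50: c = 0.419592 rad, d = 2676.16 km
DH-50→CS-82: c = 0.098419 rad, d = 627.71 km
Total = 2528.22 + 2676.16 + 627.71 = 5832.09 km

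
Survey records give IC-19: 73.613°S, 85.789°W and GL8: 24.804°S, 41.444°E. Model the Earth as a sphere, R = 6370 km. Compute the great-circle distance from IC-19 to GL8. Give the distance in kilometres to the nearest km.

Δφ = 48.8090°,  Δλ = 127.2330°
a = sin²(Δφ/2) + cos φ₁ cos φ₂ sin²(Δλ/2) = 0.376240
c = 2·arcsin(√a) = 1.320676 rad = 75.6692°
d = R·c = 6370 × 1.320676 = 8412.7 km

8413 km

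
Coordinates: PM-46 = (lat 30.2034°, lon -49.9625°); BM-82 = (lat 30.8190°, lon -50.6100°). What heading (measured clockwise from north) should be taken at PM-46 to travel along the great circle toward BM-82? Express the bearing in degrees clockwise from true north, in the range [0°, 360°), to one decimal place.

318.0°

Δλ = -0.6475°
y = sin Δλ · cos φ₂ = -0.009705
x = cos φ₁ sin φ₂ − sin φ₁ cos φ₂ cos Δλ = 0.010772
θ = atan2(y, x) = -42.0181° → 317.9819° (mod 360°)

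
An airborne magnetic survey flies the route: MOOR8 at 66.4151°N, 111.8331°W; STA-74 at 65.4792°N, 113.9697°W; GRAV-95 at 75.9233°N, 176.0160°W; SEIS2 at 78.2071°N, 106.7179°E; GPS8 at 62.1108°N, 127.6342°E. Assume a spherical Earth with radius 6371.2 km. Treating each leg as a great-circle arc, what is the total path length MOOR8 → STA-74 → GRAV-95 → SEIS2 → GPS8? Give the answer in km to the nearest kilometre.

6271 km

MOOR8→STA-74: c = 0.022310 rad, d = 142.14 km
STA-74→GRAV-95: c = 0.376907 rad, d = 2401.35 km
GRAV-95→SEIS2: c = 0.282167 rad, d = 1797.74 km
SEIS2→GPS8: c = 0.302827 rad, d = 1929.37 km
Total = 142.14 + 2401.35 + 1797.74 + 1929.37 = 6270.60 km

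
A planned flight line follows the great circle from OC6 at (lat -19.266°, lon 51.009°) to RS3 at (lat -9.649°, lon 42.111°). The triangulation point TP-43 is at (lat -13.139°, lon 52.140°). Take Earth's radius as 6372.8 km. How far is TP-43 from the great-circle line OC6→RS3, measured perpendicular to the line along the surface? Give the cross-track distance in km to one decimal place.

δ₁₃ = central angle OC6→TP-43 = 0.108601 rad  (haversine)
θ₁₃ = bearing OC6→TP-43 = 10.215°,  θ₁₂ = bearing OC6→RS3 = 316.934°
dₓₜ = R·arcsin(sin δ₁₃ · sin(θ₁₃ − θ₁₂)) = 6372.8·arcsin(0.10839·sin(-306.719°)) = 554.375 km
|dₓₜ| = 554.375 km

554.4 km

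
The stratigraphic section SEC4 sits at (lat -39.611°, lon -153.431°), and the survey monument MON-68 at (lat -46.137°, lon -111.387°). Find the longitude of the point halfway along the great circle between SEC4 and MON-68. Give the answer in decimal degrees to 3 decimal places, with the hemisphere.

Bx = cos φ₂ cos Δλ = 0.514596,  By = cos φ₂ sin Δλ = 0.464060
φₘ = atan2(sin φ₁ + sin φ₂, √((cos φ₁ + Bx)² + By²)) = -44.83926°
λₘ = λ₁ + atan2(By, cos φ₁ + Bx) = -133.57432°

133.574°W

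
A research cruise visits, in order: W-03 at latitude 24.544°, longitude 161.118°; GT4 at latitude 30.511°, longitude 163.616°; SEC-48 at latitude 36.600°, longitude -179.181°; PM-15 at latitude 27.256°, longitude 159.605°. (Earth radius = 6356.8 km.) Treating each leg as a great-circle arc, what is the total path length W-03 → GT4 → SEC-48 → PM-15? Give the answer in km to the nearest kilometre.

4674 km

W-03→GT4: c = 0.111078 rad, d = 706.10 km
GT4→SEC-48: c = 0.271328 rad, d = 1724.78 km
SEC-48→PM-15: c = 0.352915 rad, d = 2243.41 km
Total = 706.10 + 1724.78 + 2243.41 = 4674.29 km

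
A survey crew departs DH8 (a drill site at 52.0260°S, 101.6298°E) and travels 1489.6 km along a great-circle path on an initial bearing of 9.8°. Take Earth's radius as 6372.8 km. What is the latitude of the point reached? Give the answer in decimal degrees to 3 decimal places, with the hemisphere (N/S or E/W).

δ = d/R = 1489.6/6372.8 = 0.233743 rad
φ₂ = arcsin(sin φ₁ cos δ + cos φ₁ sin δ cos θ)
   = arcsin(-0.78829·0.97281 + 0.61530·0.23162·0.98541) = -38.78619°
λ₂ = λ₁ + atan2(sin θ sin δ cos φ₁, cos δ − sin φ₁ sin φ₂) = 104.52887°

38.786°S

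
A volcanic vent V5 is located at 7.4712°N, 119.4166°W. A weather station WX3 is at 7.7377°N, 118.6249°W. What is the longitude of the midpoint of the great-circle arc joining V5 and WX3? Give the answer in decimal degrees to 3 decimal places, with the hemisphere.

119.021°W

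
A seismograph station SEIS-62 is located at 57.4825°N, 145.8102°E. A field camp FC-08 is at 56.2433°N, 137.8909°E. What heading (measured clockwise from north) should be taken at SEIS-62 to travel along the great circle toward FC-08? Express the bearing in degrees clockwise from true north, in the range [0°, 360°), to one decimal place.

257.4°

Δλ = -7.9193°
y = sin Δλ · cos φ₂ = -0.076559
x = cos φ₁ sin φ₂ − sin φ₁ cos φ₂ cos Δλ = -0.017158
θ = atan2(y, x) = -102.6320° → 257.3680° (mod 360°)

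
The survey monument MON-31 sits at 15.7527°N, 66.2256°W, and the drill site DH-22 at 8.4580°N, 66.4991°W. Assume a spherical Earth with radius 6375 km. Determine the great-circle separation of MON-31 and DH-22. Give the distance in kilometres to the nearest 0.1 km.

812.2 km

Δφ = -7.2947°,  Δλ = -0.2735°
a = sin²(Δφ/2) + cos φ₁ cos φ₂ sin²(Δλ/2) = 0.004052
c = 2·arcsin(√a) = 0.127402 rad = 7.2996°
d = R·c = 6375 × 0.127402 = 812.2 km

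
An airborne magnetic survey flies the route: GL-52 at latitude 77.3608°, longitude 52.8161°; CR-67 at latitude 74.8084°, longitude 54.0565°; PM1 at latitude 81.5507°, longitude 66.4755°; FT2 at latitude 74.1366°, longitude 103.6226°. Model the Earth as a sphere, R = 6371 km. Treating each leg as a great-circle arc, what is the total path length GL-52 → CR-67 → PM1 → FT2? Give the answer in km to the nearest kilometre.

2242 km

GL-52→CR-67: c = 0.044848 rad, d = 285.73 km
CR-67→PM1: c = 0.125115 rad, d = 797.11 km
PM1→FT2: c = 0.181966 rad, d = 1159.31 km
Total = 285.73 + 797.11 + 1159.31 = 2242.15 km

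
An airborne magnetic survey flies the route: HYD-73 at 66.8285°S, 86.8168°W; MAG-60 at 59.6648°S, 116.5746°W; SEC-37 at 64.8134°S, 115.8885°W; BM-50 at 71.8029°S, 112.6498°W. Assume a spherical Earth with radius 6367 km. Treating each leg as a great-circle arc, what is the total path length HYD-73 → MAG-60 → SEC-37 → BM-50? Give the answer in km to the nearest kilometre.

3026 km

HYD-73→MAG-60: c = 0.261562 rad, d = 1665.36 km
MAG-60→SEC-37: c = 0.090032 rad, d = 573.23 km
SEC-37→BM-50: c = 0.123722 rad, d = 787.74 km
Total = 1665.36 + 573.23 + 787.74 = 3026.33 km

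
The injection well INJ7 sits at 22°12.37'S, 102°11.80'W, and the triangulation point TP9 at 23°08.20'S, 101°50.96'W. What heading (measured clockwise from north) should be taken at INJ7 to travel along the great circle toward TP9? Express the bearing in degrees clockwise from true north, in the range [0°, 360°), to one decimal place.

161.1°

INJ7: φ = -22.20617°, λ = -102.19667°
TP9: φ = -23.13667°, λ = -101.84933°
Δλ = 0.3473°
y = sin Δλ · cos φ₂ = 0.005575
x = cos φ₁ sin φ₂ − sin φ₁ cos φ₂ cos Δλ = -0.016246
θ = atan2(y, x) = 161.0613° → 161.0613° (mod 360°)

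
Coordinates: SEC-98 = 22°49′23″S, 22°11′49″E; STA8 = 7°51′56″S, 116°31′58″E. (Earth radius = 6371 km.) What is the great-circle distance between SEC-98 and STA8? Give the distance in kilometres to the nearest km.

SEC-98: φ = -22.82306°, λ = +22.19694°
STA8: φ = -7.86556°, λ = +116.53278°
Δφ = 14.9575°,  Δλ = 94.3358°
a = sin²(Δφ/2) + cos φ₁ cos φ₂ sin²(Δλ/2) = 0.507973
c = 2·arcsin(√a) = 1.586743 rad = 90.9137°
d = R·c = 6371 × 1.586743 = 10109.1 km

10109 km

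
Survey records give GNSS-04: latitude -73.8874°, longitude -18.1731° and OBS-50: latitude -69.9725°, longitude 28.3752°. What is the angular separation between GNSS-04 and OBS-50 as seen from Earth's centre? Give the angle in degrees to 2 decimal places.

14.54°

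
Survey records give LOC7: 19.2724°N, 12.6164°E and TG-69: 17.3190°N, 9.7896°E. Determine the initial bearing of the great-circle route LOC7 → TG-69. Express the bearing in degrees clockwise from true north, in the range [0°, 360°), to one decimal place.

Δλ = -2.8268°
y = sin Δλ · cos φ₂ = -0.047081
x = cos φ₁ sin φ₂ − sin φ₁ cos φ₂ cos Δλ = -0.033703
θ = atan2(y, x) = -125.5972° → 234.4028° (mod 360°)

234.4°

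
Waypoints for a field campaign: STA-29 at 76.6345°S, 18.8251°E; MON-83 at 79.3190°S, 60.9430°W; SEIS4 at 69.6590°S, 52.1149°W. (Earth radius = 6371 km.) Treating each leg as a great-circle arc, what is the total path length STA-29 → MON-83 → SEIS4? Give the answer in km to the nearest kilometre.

2825 km

STA-29→MON-83: c = 0.270381 rad, d = 1722.60 km
MON-83→SEIS4: c = 0.173088 rad, d = 1102.74 km
Total = 1722.60 + 1102.74 = 2825.34 km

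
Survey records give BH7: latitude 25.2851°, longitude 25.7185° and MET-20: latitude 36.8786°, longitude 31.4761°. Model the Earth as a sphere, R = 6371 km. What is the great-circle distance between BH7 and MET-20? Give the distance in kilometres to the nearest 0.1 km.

Δφ = 11.5935°,  Δλ = 5.7576°
a = sin²(Δφ/2) + cos φ₁ cos φ₂ sin²(Δλ/2) = 0.012025
c = 2·arcsin(√a) = 0.219762 rad = 12.5914°
d = R·c = 6371 × 0.219762 = 1400.1 km

1400.1 km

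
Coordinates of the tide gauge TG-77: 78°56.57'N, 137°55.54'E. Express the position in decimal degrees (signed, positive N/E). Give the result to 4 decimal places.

+78.9428°, +137.9257°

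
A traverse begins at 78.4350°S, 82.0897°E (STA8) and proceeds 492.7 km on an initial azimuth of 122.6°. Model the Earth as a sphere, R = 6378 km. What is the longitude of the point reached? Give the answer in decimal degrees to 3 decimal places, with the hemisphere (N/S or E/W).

104.311°E

δ = d/R = 492.7/6378 = 0.077250 rad
φ₂ = arcsin(sin φ₁ cos δ + cos φ₁ sin δ cos θ)
   = arcsin(-0.97970·0.99702 + 0.20048·0.07717·-0.53877) = -80.10083°
λ₂ = λ₁ + atan2(sin θ sin δ cos φ₁, cos δ − sin φ₁ sin φ₂) = 104.31066°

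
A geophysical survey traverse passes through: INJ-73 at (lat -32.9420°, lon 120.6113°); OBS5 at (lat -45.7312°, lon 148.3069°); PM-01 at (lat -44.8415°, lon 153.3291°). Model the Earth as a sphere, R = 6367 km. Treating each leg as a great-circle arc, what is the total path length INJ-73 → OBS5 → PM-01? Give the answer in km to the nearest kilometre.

3156 km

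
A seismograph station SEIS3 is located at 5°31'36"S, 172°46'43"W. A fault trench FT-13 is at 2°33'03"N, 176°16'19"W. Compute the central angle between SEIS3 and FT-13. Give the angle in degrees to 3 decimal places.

8.799°

SEIS3: φ = -5.52667°, λ = -172.77861°
FT-13: φ = +2.55083°, λ = -176.27194°
Δφ = 8.0775°,  Δλ = -3.4933°
a = sin²(Δφ/2) + cos φ₁ cos φ₂ sin²(Δλ/2) = 0.005884
c = 2·arcsin(√a) = 0.153570 rad = 8.7989°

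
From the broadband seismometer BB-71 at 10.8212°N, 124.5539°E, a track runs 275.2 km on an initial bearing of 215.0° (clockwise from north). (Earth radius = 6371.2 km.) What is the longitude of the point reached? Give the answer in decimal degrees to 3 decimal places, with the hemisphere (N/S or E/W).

δ = d/R = 275.2/6371.2 = 0.043194 rad
φ₂ = arcsin(sin φ₁ cos δ + cos φ₁ sin δ cos θ)
   = arcsin(0.18774·0.99907 + 0.98222·0.04318·-0.81915) = 8.79078°
λ₂ = λ₁ + atan2(sin θ sin δ cos φ₁, cos δ − sin φ₁ sin φ₂) = 123.11780°

123.118°E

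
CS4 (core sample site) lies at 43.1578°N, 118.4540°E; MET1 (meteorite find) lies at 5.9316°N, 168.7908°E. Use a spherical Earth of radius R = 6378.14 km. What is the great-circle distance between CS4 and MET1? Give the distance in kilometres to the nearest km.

Δφ = -37.2262°,  Δλ = 50.3368°
a = sin²(Δφ/2) + cos φ₁ cos φ₂ sin²(Δλ/2) = 0.233102
c = 2·arcsin(√a) = 1.007712 rad = 57.7377°
d = R·c = 6378.14 × 1.007712 = 6427.3 km

6427 km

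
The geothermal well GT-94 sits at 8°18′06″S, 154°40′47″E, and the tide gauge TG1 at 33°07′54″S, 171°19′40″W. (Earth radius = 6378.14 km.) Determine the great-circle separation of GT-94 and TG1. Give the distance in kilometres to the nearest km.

4454 km

GT-94: φ = -8.30167°, λ = +154.67972°
TG1: φ = -33.13167°, λ = -171.32778°
Δφ = -24.8300°,  Δλ = 33.9925°
a = sin²(Δφ/2) + cos φ₁ cos φ₂ sin²(Δλ/2) = 0.117024
c = 2·arcsin(√a) = 0.698276 rad = 40.0083°
d = R·c = 6378.14 × 0.698276 = 4453.7 km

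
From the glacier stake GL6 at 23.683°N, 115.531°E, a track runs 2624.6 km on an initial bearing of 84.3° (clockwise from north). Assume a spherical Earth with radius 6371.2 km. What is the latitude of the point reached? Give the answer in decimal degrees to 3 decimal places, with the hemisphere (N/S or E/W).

δ = d/R = 2624.6/6371.2 = 0.411948 rad
φ₂ = arcsin(sin φ₁ cos δ + cos φ₁ sin δ cos θ)
   = arcsin(0.40168·0.91634 + 0.91578·0.40039·0.09932) = 23.85923°
λ₂ = λ₁ + atan2(sin θ sin δ cos φ₁, cos δ − sin φ₁ sin φ₂) = 141.35729°

23.859°N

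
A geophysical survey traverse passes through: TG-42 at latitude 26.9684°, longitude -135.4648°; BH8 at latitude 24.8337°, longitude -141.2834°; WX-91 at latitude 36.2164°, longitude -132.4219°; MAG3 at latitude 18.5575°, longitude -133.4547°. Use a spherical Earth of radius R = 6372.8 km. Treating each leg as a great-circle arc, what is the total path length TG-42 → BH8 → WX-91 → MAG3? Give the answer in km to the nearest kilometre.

4118 km

TG-42→BH8: c = 0.098643 rad, d = 628.63 km
BH8→WX-91: c = 0.238933 rad, d = 1522.67 km
WX-91→MAG3: c = 0.308615 rad, d = 1966.74 km
Total = 628.63 + 1522.67 + 1966.74 = 4118.04 km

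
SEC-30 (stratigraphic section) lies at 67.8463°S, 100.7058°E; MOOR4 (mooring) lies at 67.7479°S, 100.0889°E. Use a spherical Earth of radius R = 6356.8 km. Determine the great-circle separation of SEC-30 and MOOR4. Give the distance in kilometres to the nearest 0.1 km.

28.1 km

Δφ = 0.0984°,  Δλ = -0.6169°
a = sin²(Δφ/2) + cos φ₁ cos φ₂ sin²(Δλ/2) = 0.000005
c = 2·arcsin(√a) = 0.004416 rad = 0.2530°
d = R·c = 6356.8 × 0.004416 = 28.1 km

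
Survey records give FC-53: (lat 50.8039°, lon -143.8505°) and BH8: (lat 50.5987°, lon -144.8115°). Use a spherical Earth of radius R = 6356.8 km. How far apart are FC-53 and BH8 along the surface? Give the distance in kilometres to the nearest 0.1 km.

Δφ = -0.2052°,  Δλ = -0.9610°
a = sin²(Δφ/2) + cos φ₁ cos φ₂ sin²(Δλ/2) = 0.000031
c = 2·arcsin(√a) = 0.011211 rad = 0.6423°
d = R·c = 6356.8 × 0.011211 = 71.3 km

71.3 km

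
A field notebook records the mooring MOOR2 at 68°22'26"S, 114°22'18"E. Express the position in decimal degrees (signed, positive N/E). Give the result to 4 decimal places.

lat: 68.3739° S → -68.3739°
lon: 114.3717° E → +114.3717°

-68.3739°, +114.3717°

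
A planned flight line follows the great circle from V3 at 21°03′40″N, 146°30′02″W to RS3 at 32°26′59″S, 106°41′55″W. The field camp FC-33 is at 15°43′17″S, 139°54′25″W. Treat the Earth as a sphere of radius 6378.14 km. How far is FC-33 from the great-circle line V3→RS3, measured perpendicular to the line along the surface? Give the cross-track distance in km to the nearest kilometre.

1708 km

V3: φ = +21.06111°, λ = -146.50056°
RS3: φ = -32.44972°, λ = -106.69861°
FC-33: φ = -15.72139°, λ = -139.90694°
δ₁₃ = central angle V3→FC-33 = 0.651834 rad  (haversine)
θ₁₃ = bearing V3→FC-33 = 169.502°,  θ₁₂ = bearing V3→RS3 = 143.637°
dₓₜ = R·arcsin(sin δ₁₃ · sin(θ₁₃ − θ₁₂)) = 6378.14·arcsin(0.60665·sin(25.865°)) = 1708.308 km
|dₓₜ| = 1708.308 km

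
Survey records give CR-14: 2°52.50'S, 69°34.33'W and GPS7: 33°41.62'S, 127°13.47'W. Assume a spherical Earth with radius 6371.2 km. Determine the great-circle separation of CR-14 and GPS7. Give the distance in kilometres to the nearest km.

CR-14: φ = -2.87500°, λ = -69.57217°
GPS7: φ = -33.69367°, λ = -127.22450°
Δφ = -30.8187°,  Δλ = -57.6523°
a = sin²(Δφ/2) + cos φ₁ cos φ₂ sin²(Δλ/2) = 0.263781
c = 2·arcsin(√a) = 1.078740 rad = 61.8073°
d = R·c = 6371.2 × 1.078740 = 6872.9 km

6873 km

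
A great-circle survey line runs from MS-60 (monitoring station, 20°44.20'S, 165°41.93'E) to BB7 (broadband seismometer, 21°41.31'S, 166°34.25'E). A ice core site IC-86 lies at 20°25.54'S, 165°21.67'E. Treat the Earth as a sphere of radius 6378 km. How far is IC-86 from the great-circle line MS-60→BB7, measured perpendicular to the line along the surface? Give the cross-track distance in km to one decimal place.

4.5 km

MS-60: φ = -20.73667°, λ = +165.69883°
BB7: φ = -21.68850°, λ = +166.57083°
IC-86: φ = -20.42567°, λ = +165.36117°
δ₁₃ = central angle MS-60→IC-86 = 0.007740 rad  (haversine)
θ₁₃ = bearing MS-60→IC-86 = 314.473°,  θ₁₂ = bearing MS-60→BB7 = 139.658°
dₓₜ = R·arcsin(sin δ₁₃ · sin(θ₁₃ − θ₁₂)) = 6378·arcsin(0.00774·sin(174.815°)) = 4.461 km
|dₓₜ| = 4.461 km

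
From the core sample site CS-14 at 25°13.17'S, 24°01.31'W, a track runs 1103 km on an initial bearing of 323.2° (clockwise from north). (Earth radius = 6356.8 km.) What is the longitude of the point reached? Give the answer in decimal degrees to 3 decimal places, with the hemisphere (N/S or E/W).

30.235°W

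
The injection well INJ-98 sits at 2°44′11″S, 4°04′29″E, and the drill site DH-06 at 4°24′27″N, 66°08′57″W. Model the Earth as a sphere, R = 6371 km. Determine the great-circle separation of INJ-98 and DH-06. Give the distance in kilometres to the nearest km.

7843 km

INJ-98: φ = -2.73639°, λ = +4.07472°
DH-06: φ = +4.40750°, λ = -66.14917°
Δφ = 7.1439°,  Δλ = -70.2239°
a = sin²(Δφ/2) + cos φ₁ cos φ₂ sin²(Δλ/2) = 0.333354
c = 2·arcsin(√a) = 1.231004 rad = 70.5313°
d = R·c = 6371 × 1.231004 = 7842.7 km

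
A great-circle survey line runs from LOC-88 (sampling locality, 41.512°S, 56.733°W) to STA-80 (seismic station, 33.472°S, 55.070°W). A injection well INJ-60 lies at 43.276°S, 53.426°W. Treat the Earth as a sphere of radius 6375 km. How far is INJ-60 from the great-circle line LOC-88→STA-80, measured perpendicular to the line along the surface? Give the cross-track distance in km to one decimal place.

δ₁₃ = central angle LOC-88→INJ-60 = 0.052575 rad  (haversine)
θ₁₃ = bearing LOC-88→INJ-60 = 126.946°,  θ₁₂ = bearing LOC-88→STA-80 = 9.836°
dₓₜ = R·arcsin(sin δ₁₃ · sin(θ₁₃ − θ₁₂)) = 6375·arcsin(0.05255·sin(117.110°)) = 298.313 km
|dₓₜ| = 298.313 km

298.3 km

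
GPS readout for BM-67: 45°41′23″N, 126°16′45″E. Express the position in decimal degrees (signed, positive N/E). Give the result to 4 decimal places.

+45.6897°, +126.2792°

lat: 45.6897° N → +45.6897°
lon: 126.2792° E → +126.2792°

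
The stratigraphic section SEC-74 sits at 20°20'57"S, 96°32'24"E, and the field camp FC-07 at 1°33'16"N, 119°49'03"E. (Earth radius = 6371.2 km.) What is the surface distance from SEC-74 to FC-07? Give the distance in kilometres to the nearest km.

3516 km

SEC-74: φ = -20.34917°, λ = +96.54000°
FC-07: φ = +1.55444°, λ = +119.81750°
Δφ = 21.9036°,  Δλ = 23.2775°
a = sin²(Δφ/2) + cos φ₁ cos φ₂ sin²(Δλ/2) = 0.074239
c = 2·arcsin(√a) = 0.551914 rad = 31.6224°
d = R·c = 6371.2 × 0.551914 = 3516.4 km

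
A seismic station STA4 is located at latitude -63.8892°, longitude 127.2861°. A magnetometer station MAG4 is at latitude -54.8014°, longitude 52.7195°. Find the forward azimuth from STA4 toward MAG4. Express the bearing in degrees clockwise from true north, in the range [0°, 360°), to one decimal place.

248.2°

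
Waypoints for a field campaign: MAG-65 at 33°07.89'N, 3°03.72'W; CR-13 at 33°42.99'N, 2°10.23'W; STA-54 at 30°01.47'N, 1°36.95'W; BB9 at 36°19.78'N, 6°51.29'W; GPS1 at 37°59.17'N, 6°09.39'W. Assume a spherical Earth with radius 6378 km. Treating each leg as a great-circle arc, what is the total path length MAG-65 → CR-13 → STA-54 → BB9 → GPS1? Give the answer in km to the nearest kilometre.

1569 km

MAG-65: φ = +33.13150°, λ = -3.06200°
CR-13: φ = +33.71650°, λ = -2.17050°
STA-54: φ = +30.02450°, λ = -1.61583°
BB9: φ = +36.32967°, λ = -6.85483°
GPS1: φ = +37.98617°, λ = -6.15650°
MAG-65→CR-13: c = 0.016519 rad, d = 105.36 km
CR-13→STA-54: c = 0.064960 rad, d = 414.31 km
STA-54→BB9: c = 0.133987 rad, d = 854.57 km
BB9→GPS1: c = 0.030499 rad, d = 194.52 km
Total = 105.36 + 414.31 + 854.57 + 194.52 = 1568.77 km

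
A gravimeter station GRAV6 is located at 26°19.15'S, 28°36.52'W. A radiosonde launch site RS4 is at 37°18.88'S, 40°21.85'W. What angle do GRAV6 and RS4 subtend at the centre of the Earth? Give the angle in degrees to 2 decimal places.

GRAV6: φ = -26.31917°, λ = -28.60867°
RS4: φ = -37.31467°, λ = -40.36417°
Δφ = -10.9955°,  Δλ = -11.7555°
a = sin²(Δφ/2) + cos φ₁ cos φ₂ sin²(Δλ/2) = 0.016655
c = 2·arcsin(√a) = 0.258829 rad = 14.8298°

14.83°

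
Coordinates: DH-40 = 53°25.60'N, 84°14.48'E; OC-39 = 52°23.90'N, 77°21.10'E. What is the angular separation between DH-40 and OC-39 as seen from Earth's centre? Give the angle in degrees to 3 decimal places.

4.278°

DH-40: φ = +53.42667°, λ = +84.24133°
OC-39: φ = +52.39833°, λ = +77.35167°
Δφ = -1.0283°,  Δλ = -6.8897°
a = sin²(Δφ/2) + cos φ₁ cos φ₂ sin²(Δλ/2) = 0.001393
c = 2·arcsin(√a) = 0.074668 rad = 4.2782°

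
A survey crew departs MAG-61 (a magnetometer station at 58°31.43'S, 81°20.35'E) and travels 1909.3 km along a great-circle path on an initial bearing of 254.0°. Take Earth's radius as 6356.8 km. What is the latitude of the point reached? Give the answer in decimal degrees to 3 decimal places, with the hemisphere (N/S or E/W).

MAG-61: φ = -58.52383°, λ = +81.33917°
δ = d/R = 1909.3/6356.8 = 0.300356 rad
φ₂ = arcsin(sin φ₁ cos δ + cos φ₁ sin δ cos θ)
   = arcsin(-0.85286·0.95523 + 0.52214·0.29586·-0.27564) = -59.00998°
λ₂ = λ₁ + atan2(sin θ sin δ cos φ₁, cos δ − sin φ₁ sin φ₂) = 47.81079°

59.010°S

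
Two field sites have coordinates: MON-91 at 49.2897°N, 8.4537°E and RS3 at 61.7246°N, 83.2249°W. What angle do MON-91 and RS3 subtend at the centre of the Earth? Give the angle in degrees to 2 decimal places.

Δφ = 12.4349°,  Δλ = -91.6786°
a = sin²(Δφ/2) + cos φ₁ cos φ₂ sin²(Δλ/2) = 0.170740
c = 2·arcsin(√a) = 0.851945 rad = 48.8129°

48.81°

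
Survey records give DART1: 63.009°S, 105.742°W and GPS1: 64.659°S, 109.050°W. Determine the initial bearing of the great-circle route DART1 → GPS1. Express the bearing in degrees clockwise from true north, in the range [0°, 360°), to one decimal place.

220.0°

Δλ = -3.3080°
y = sin Δλ · cos φ₂ = -0.024697
x = cos φ₁ sin φ₂ − sin φ₁ cos φ₂ cos Δλ = -0.029429
θ = atan2(y, x) = -139.9964° → 220.0036° (mod 360°)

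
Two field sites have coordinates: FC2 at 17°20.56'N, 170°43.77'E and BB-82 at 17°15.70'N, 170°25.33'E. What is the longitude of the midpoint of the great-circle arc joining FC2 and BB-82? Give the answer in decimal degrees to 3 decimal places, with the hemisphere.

FC2: φ = +17.34267°, λ = +170.72950°
BB-82: φ = +17.26167°, λ = +170.42217°
Bx = cos φ₂ cos Δλ = 0.954946,  By = cos φ₂ sin Δλ = -0.005122
φₘ = atan2(sin φ₁ + sin φ₂, √((cos φ₁ + Bx)² + By²)) = 17.30223°
λₘ = λ₁ + atan2(By, cos φ₁ + Bx) = 170.57580°

170.576°E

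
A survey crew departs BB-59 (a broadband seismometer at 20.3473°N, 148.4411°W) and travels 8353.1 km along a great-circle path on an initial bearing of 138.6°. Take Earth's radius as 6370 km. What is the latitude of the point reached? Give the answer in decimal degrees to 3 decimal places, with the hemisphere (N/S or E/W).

δ = d/R = 8353.1/6370 = 1.311319 rad
φ₂ = arcsin(sin φ₁ cos δ + cos φ₁ sin δ cos θ)
   = arcsin(0.34771·0.25658 + 0.93760·0.96652·-0.75011) = -36.19591°
λ₂ = λ₁ + atan2(sin θ sin δ cos φ₁, cos δ − sin φ₁ sin φ₂) = -96.06504°

36.196°S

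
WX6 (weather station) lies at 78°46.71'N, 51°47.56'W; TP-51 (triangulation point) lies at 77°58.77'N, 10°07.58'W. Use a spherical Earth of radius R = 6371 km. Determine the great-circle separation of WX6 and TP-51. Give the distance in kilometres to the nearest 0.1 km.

WX6: φ = +78.77850°, λ = -51.79267°
TP-51: φ = +77.97950°, λ = -10.12633°
Δφ = -0.7990°,  Δλ = 41.6663°
a = sin²(Δφ/2) + cos φ₁ cos φ₂ sin²(Δλ/2) = 0.005175
c = 2·arcsin(√a) = 0.143997 rad = 8.2504°
d = R·c = 6371 × 0.143997 = 917.4 km

917.4 km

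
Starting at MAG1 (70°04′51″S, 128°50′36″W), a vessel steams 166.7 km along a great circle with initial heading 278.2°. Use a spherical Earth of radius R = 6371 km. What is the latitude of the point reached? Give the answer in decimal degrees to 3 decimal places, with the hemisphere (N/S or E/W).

69.815°S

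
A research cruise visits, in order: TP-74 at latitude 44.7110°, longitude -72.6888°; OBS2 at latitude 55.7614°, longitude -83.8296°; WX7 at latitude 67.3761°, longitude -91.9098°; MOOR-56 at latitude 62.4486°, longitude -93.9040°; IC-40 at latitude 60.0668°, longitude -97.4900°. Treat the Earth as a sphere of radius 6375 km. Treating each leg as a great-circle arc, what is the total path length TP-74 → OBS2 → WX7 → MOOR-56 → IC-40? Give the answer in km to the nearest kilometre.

3701 km

TP-74→OBS2: c = 0.228868 rad, d = 1459.03 km
OBS2→WX7: c = 0.213124 rad, d = 1358.67 km
WX7→MOOR-56: c = 0.087247 rad, d = 556.20 km
MOOR-56→IC-40: c = 0.051305 rad, d = 327.07 km
Total = 1459.03 + 1358.67 + 556.20 + 327.07 = 3700.96 km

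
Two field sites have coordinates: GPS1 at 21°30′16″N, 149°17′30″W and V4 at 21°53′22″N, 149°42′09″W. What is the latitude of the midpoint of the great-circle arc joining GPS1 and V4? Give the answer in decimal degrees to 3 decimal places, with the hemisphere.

21.697°N

GPS1: φ = +21.50444°, λ = -149.29167°
V4: φ = +21.88944°, λ = -149.70250°
Bx = cos φ₂ cos Δλ = 0.927881,  By = cos φ₂ sin Δλ = -0.006653
φₘ = atan2(sin φ₁ + sin φ₂, √((cos φ₁ + Bx)² + By²)) = 21.69707°
λₘ = λ₁ + atan2(By, cos φ₁ + Bx) = -149.49681°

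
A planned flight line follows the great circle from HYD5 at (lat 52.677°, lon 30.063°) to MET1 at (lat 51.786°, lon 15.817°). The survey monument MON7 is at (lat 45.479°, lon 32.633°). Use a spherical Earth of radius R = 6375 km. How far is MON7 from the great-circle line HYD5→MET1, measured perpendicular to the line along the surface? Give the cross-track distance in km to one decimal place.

δ₁₃ = central angle HYD5→MON7 = 0.128997 rad  (haversine)
θ₁₃ = bearing HYD5→MON7 = 165.853°,  θ₁₂ = bearing HYD5→MET1 = 269.841°
dₓₜ = R·arcsin(sin δ₁₃ · sin(θ₁₃ − θ₁₂)) = 6375·arcsin(0.12864·sin(-103.988°)) = -797.838 km
|dₓₜ| = 797.838 km

797.8 km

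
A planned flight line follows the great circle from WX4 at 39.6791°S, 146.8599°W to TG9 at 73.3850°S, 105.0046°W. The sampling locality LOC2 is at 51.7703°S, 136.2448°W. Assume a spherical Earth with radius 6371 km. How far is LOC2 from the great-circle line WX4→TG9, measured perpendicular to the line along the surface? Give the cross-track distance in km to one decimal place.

δ₁₃ = central angle WX4→LOC2 = 0.246939 rad  (haversine)
θ₁₃ = bearing WX4→LOC2 = 152.203°,  θ₁₂ = bearing WX4→TG9 = 162.402°
dₓₜ = R·arcsin(sin δ₁₃ · sin(θ₁₃ − θ₁₂)) = 6371·arcsin(0.24444·sin(-10.199°)) = -275.834 km
|dₓₜ| = 275.834 km

275.8 km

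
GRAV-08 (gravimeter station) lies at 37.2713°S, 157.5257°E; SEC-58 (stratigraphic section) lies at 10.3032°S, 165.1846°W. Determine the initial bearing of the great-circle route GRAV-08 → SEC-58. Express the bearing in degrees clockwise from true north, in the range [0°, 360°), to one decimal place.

Δλ = 37.2897°
y = sin Δλ · cos φ₂ = 0.596076
x = cos φ₁ sin φ₂ − sin φ₁ cos φ₂ cos Δλ = 0.331697
θ = atan2(y, x) = 60.9055° → 60.9055° (mod 360°)

60.9°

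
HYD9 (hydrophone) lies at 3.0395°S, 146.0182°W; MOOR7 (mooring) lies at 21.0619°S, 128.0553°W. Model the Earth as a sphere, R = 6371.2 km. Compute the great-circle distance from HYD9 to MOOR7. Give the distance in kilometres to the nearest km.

Δφ = -18.0224°,  Δλ = 17.9629°
a = sin²(Δφ/2) + cos φ₁ cos φ₂ sin²(Δλ/2) = 0.047244
c = 2·arcsin(√a) = 0.438210 rad = 25.1076°
d = R·c = 6371.2 × 0.438210 = 2791.9 km

2792 km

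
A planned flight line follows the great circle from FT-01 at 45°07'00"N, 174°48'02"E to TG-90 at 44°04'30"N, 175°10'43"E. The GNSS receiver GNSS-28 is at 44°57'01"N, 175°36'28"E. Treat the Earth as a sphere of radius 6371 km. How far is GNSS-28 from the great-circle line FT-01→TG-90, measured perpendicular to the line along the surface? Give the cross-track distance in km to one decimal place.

56.9 km

FT-01: φ = +45.11667°, λ = +174.80056°
TG-90: φ = +44.07500°, λ = +175.17861°
GNSS-28: φ = +44.95028°, λ = +175.60778°
δ₁₃ = central angle FT-01→GNSS-28 = 0.010371 rad  (haversine)
θ₁₃ = bearing FT-01→GNSS-28 = 105.975°,  θ₁₂ = bearing FT-01→TG-90 = 165.377°
dₓₜ = R·arcsin(sin δ₁₃ · sin(θ₁₃ − θ₁₂)) = 6371·arcsin(0.01037·sin(-59.402°)) = -56.874 km
|dₓₜ| = 56.874 km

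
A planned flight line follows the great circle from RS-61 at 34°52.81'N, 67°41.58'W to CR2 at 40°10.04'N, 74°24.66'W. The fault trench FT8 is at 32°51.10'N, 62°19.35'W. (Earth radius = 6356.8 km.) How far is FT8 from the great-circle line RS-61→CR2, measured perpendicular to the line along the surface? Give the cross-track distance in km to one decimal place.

RS-61: φ = +34.88017°, λ = -67.69300°
CR2: φ = +40.16733°, λ = -74.41100°
FT8: φ = +32.85167°, λ = -62.32250°
δ₁₃ = central angle RS-61→FT8 = 0.085488 rad  (haversine)
θ₁₃ = bearing RS-61→FT8 = 112.946°,  θ₁₂ = bearing RS-61→CR2 = 316.786°
dₓₜ = R·arcsin(sin δ₁₃ · sin(θ₁₃ − θ₁₂)) = 6356.8·arcsin(0.08538·sin(-203.840°)) = 219.422 km
|dₓₜ| = 219.422 km

219.4 km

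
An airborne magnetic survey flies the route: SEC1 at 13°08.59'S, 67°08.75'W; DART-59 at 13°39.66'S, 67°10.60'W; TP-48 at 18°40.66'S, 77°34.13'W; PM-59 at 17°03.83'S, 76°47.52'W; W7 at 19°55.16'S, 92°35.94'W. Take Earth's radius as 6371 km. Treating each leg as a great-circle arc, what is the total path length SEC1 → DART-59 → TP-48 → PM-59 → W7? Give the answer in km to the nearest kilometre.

SEC1: φ = -13.14317°, λ = -67.14583°
DART-59: φ = -13.66100°, λ = -67.17667°
TP-48: φ = -18.67767°, λ = -77.56883°
PM-59: φ = -17.06383°, λ = -76.79200°
W7: φ = -19.91933°, λ = -92.59900°
SEC1→DART-59: c = 0.009053 rad, d = 57.68 km
DART-59→TP-48: c = 0.194890 rad, d = 1241.64 km
TP-48→PM-59: c = 0.030982 rad, d = 197.38 km
PM-59→W7: c = 0.266227 rad, d = 1696.13 km
Total = 57.68 + 1241.64 + 197.38 + 1696.13 = 3192.83 km

3193 km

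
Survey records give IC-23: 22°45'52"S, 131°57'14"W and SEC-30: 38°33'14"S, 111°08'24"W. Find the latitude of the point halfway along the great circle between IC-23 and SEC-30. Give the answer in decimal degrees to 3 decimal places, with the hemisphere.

31.075°S

IC-23: φ = -22.76444°, λ = -131.95389°
SEC-30: φ = -38.55389°, λ = -111.14000°
Bx = cos φ₂ cos Δλ = 0.730987,  By = cos φ₂ sin Δλ = 0.277879
φₘ = atan2(sin φ₁ + sin φ₂, √((cos φ₁ + Bx)² + By²)) = -31.07481°
λₘ = λ₁ + atan2(By, cos φ₁ + Bx) = -122.41188°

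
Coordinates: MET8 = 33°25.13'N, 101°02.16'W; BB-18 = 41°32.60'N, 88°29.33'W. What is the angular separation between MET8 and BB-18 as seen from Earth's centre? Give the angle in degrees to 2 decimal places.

MET8: φ = +33.41883°, λ = -101.03600°
BB-18: φ = +41.54333°, λ = -88.48883°
Δφ = 8.1245°,  Δλ = 12.5472°
a = sin²(Δφ/2) + cos φ₁ cos φ₂ sin²(Δλ/2) = 0.012478
c = 2·arcsin(√a) = 0.223879 rad = 12.8273°

12.83°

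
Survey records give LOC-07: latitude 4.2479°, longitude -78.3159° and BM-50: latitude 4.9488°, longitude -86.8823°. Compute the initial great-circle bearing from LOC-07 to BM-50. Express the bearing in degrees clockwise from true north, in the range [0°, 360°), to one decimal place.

275.0°

Δλ = -8.5664°
y = sin Δλ · cos φ₂ = -0.148400
x = cos φ₁ sin φ₂ − sin φ₁ cos φ₂ cos Δλ = 0.013056
θ = atan2(y, x) = -84.9722° → 275.0278° (mod 360°)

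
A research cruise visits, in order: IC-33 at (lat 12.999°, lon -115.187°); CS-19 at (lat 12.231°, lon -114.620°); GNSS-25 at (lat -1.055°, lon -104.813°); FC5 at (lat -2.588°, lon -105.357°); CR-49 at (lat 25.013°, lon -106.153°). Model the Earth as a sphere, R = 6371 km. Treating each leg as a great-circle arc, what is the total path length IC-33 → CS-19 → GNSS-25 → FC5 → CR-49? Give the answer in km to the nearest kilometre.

IC-33→CS-19: c = 0.016521 rad, d = 105.25 km
CS-19→GNSS-25: c = 0.287498 rad, d = 1831.65 km
GNSS-25→FC5: c = 0.028389 rad, d = 180.87 km
FC5→CR-49: c = 0.481917 rad, d = 3070.29 km
Total = 105.25 + 1831.65 + 180.87 + 3070.29 = 5188.06 km

5188 km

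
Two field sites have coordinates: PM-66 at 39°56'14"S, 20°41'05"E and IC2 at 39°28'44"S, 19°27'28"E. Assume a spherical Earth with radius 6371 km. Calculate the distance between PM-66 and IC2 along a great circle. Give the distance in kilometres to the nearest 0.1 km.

PM-66: φ = -39.93722°, λ = +20.68472°
IC2: φ = -39.47889°, λ = +19.45778°
Δφ = 0.4583°,  Δλ = -1.2269°
a = sin²(Δφ/2) + cos φ₁ cos φ₂ sin²(Δλ/2) = 0.000084
c = 2·arcsin(√a) = 0.018313 rad = 1.0493°
d = R·c = 6371 × 0.018313 = 116.7 km

116.7 km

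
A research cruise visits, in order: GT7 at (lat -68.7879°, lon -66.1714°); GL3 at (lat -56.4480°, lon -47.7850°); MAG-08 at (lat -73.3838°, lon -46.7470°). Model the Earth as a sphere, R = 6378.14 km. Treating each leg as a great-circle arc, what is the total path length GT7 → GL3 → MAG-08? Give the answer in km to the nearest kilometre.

3537 km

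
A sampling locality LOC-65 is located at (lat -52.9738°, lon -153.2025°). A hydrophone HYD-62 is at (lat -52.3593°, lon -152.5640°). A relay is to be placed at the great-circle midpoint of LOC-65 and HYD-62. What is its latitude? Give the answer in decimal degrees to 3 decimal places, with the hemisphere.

52.667°S

Bx = cos φ₂ cos Δλ = 0.610670,  By = cos φ₂ sin Δλ = 0.006806
φₘ = atan2(sin φ₁ + sin φ₂, √((cos φ₁ + Bx)² + By²)) = -52.66698°
λₘ = λ₁ + atan2(By, cos φ₁ + Bx) = -152.88101°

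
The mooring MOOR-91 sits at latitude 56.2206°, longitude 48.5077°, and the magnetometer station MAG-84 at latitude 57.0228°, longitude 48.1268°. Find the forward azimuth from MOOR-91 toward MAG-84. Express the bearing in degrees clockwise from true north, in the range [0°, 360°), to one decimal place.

Δλ = -0.3809°
y = sin Δλ · cos φ₂ = -0.003618
x = cos φ₁ sin φ₂ − sin φ₁ cos φ₂ cos Δλ = 0.014011
θ = atan2(y, x) = -14.4813° → 345.5187° (mod 360°)

345.5°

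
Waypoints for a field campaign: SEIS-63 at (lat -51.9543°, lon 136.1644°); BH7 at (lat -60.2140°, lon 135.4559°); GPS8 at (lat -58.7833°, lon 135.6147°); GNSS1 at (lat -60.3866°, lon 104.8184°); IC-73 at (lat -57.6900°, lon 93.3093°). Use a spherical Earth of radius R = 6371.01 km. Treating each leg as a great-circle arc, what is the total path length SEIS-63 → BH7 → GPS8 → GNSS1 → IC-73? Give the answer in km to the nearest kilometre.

3528 km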